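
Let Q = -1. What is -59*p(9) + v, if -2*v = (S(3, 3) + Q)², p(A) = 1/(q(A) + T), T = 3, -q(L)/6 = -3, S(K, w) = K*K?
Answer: -731/21 ≈ -34.810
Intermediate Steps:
S(K, w) = K²
q(L) = 18 (q(L) = -6*(-3) = 18)
p(A) = 1/21 (p(A) = 1/(18 + 3) = 1/21)
v = -32 (v = -(3² - 1)²/2 = -(9 - 1)²/2 = -½*8² = -½*64 = -32)
-59*p(9) + v = -59*1/21 - 32 = -59/21 - 32 = -731/21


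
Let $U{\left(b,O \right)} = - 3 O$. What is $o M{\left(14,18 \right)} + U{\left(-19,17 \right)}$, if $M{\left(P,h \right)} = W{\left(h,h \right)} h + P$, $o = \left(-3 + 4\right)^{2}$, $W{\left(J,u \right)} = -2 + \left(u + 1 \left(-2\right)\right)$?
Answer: $215$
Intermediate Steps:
$W{\left(J,u \right)} = -4 + u$ ($W{\left(J,u \right)} = -2 + \left(u - 2\right) = -2 + \left(-2 + u\right) = -4 + u$)
$o = 1$ ($o = 1^{2} = 1$)
$M{\left(P,h \right)} = P + h \left(-4 + h\right)$ ($M{\left(P,h \right)} = \left(-4 + h\right) h + P = h \left(-4 + h\right) + P = P + h \left(-4 + h\right)$)
$o M{\left(14,18 \right)} + U{\left(-19,17 \right)} = 1 \left(14 + 18 \left(-4 + 18\right)\right) - 51 = 1 \left(14 + 18 \cdot 14\right) - 51 = 1 \left(14 + 252\right) - 51 = 1 \cdot 266 - 51 = 266 - 51 = 215$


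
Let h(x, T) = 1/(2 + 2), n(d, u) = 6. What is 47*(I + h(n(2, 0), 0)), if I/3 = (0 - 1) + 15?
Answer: 7943/4 ≈ 1985.8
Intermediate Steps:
h(x, T) = 1/4
I = 42 (I = 3*((0 - 1) + 15) = 3*(-1 + 15) = 3*14 = 42)
47*(I + h(n(2, 0), 0)) = 47*(42 + 1/4) = 47*(169/4) = 7943/4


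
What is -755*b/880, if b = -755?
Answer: 114005/176 ≈ 647.76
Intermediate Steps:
-755*b/880 = -755/(880/(-755)) = -755/(880*(-1/755)) = -755/(-176/151) = -755*(-151/176) = 114005/176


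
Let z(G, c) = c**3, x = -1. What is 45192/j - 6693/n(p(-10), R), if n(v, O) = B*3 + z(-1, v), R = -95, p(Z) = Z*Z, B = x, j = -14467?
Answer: -45288692055/14466956599 ≈ -3.1305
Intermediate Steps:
B = -1
p(Z) = Z**2
n(v, O) = -3 + v**3 (n(v, O) = -1*3 + v**3 = -3 + v**3)
45192/j - 6693/n(p(-10), R) = 45192/(-14467) - 6693/(-3 + ((-10)**2)**3) = 45192*(-1/14467) - 6693/(-3 + 100**3) = -45192/14467 - 6693/(-3 + 1000000) = -45192/14467 - 6693/999997 = -45288692055/14466956599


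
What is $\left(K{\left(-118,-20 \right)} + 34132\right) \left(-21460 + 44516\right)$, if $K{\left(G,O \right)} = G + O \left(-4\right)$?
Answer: $786071264$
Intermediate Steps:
$K{\left(G,O \right)} = G - 4 O$
$\left(K{\left(-118,-20 \right)} + 34132\right) \left(-21460 + 44516\right) = \left(\left(-118 - -80\right) + 34132\right) \left(-21460 + 44516\right) = \left(\left(-118 + 80\right) + 34132\right) 23056 = \left(-38 + 34132\right) 23056 = 34094 \cdot 23056 = 786071264$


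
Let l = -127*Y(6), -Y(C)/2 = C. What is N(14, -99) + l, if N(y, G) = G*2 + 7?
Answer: 1333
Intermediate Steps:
N(y, G) = 7 + 2*G (N(y, G) = 2*G + 7 = 7 + 2*G)
Y(C) = -2*C
l = 1524 (l = -(-254)*6 = -127*(-12) = 1524)
N(14, -99) + l = (7 + 2*(-99)) + 1524 = (7 - 198) + 1524 = -191 + 1524 = 1333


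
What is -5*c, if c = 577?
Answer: -2885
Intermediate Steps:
-5*c = -5*577 = -2885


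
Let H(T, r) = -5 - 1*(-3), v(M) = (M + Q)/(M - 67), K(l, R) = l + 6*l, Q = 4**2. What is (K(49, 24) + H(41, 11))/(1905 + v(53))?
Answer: 4774/26601 ≈ 0.17947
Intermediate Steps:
Q = 16
K(l, R) = 7*l
v(M) = (16 + M)/(-67 + M) (v(M) = (M + 16)/(M - 67) = (16 + M)/(-67 + M))
H(T, r) = -2 (H(T, r) = -5 + 3 = -2)
(K(49, 24) + H(41, 11))/(1905 + v(53)) = (7*49 - 2)/(1905 + (16 + 53)/(-67 + 53)) = (343 - 2)/(1905 + 69/(-14)) = 341/(1905 - 1/14*69) = 341/(1905 - 69/14) = 341/(26601/14) = 341*(14/26601) = 4774/26601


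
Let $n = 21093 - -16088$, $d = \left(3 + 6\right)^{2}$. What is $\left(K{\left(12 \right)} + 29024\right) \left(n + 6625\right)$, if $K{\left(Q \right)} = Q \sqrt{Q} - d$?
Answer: $1267877058 + 1051344 \sqrt{3} \approx 1.2697 \cdot 10^{9}$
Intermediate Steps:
$d = 81$ ($d = 9^{2} = 81$)
$K{\left(Q \right)} = -81 + Q^{\frac{3}{2}}$ ($K{\left(Q \right)} = Q \sqrt{Q} - 81 = Q^{\frac{3}{2}} - 81 = -81 + Q^{\frac{3}{2}}$)
$n = 37181$ ($n = 21093 + 16088 = 37181$)
$\left(K{\left(12 \right)} + 29024\right) \left(n + 6625\right) = \left(\left(-81 + 12^{\frac{3}{2}}\right) + 29024\right) \left(37181 + 6625\right) = \left(\left(-81 + 24 \sqrt{3}\right) + 29024\right) 43806 = \left(28943 + 24 \sqrt{3}\right) 43806 = 1267877058 + 1051344 \sqrt{3}$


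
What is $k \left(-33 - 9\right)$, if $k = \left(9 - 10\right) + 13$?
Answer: $-504$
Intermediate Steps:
$k = 12$ ($k = -1 + 13 = 12$)
$k \left(-33 - 9\right) = 12 \left(-33 - 9\right) = 12 \left(-42\right) = -504$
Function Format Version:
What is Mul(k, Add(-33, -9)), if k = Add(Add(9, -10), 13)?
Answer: -504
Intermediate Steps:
k = 12 (k = Add(-1, 13) = 12)
Mul(k, Add(-33, -9)) = Mul(12, Add(-33, -9)) = Mul(12, -42) = -504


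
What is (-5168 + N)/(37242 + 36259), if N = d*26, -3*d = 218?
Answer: -21172/220503 ≈ -0.096017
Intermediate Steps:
d = -218/3 (d = -1/3*218 = -218/3 ≈ -72.667)
N = -5668/3 (N = -218/3*26 = -5668/3 ≈ -1889.3)
(-5168 + N)/(37242 + 36259) = (-5168 - 5668/3)/(37242 + 36259) = -21172/3/73501 = -21172/3*1/73501 = -21172/220503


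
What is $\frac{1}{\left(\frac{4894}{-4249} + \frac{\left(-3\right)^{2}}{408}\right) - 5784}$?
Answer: $- \frac{577864}{3343018213} \approx -0.00017286$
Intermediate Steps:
$\frac{1}{\left(\frac{4894}{-4249} + \frac{\left(-3\right)^{2}}{408}\right) - 5784} = \frac{1}{\left(4894 \left(- \frac{1}{4249}\right) + 9 \cdot \frac{1}{408}\right) - 5784} = \frac{1}{\left(- \frac{4894}{4249} + \frac{3}{136}\right) - 5784} = \frac{1}{- \frac{652837}{577864} - 5784} = \frac{1}{- \frac{3343018213}{577864}} = - \frac{577864}{3343018213}$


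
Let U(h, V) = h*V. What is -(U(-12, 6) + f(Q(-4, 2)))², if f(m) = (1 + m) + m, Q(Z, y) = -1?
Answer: -5329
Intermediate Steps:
U(h, V) = V*h
f(m) = 1 + 2*m
-(U(-12, 6) + f(Q(-4, 2)))² = -(6*(-12) + (1 + 2*(-1)))² = -(-72 + (1 - 2))² = -(-72 - 1)² = -1*(-73)² = -1*5329 = -5329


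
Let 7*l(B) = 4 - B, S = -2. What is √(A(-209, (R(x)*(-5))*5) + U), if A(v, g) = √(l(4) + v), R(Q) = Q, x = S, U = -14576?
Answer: √(-14576 + I*√209) ≈ 0.0599 + 120.73*I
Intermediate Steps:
x = -2
l(B) = 4/7 - B/7 (l(B) = (4 - B)/7 = 4/7 - B/7)
A(v, g) = √v (A(v, g) = √((4/7 - ⅐*4) + v) = √((4/7 - 4/7) + v) = √(0 + v) = √v)
√(A(-209, (R(x)*(-5))*5) + U) = √(√(-209) - 14576) = √(I*√209 - 14576) = √(-14576 + I*√209)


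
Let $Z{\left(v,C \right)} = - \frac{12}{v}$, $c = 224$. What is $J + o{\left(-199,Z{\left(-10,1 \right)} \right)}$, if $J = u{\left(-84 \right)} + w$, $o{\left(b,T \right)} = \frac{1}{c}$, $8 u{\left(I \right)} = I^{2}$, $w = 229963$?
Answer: $\frac{51709281}{224} \approx 2.3085 \cdot 10^{5}$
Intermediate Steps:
$u{\left(I \right)} = \frac{I^{2}}{8}$
$o{\left(b,T \right)} = \frac{1}{224}$
$J = 230845$ ($J = \frac{\left(-84\right)^{2}}{8} + 229963 = \frac{1}{8} \cdot 7056 + 229963 = 882 + 229963 = 230845$)
$J + o{\left(-199,Z{\left(-10,1 \right)} \right)} = 230845 + \frac{1}{224} = \frac{51709281}{224}$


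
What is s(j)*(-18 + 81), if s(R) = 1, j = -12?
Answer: 63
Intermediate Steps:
s(j)*(-18 + 81) = 1*(-18 + 81) = 1*63 = 63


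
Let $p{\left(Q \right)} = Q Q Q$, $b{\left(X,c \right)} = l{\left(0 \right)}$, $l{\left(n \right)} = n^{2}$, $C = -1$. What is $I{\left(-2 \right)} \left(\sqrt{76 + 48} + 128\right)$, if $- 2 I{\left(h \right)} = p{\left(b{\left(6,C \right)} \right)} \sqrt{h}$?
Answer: $0$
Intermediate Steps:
$b{\left(X,c \right)} = 0$ ($b{\left(X,c \right)} = 0^{2} = 0$)
$p{\left(Q \right)} = Q^{3}$ ($p{\left(Q \right)} = Q^{2} Q = Q^{3}$)
$I{\left(h \right)} = 0$ ($I{\left(h \right)} = - \frac{0^{3} \sqrt{h}}{2} = - \frac{0 \sqrt{h}}{2} = \left(- \frac{1}{2}\right) 0 = 0$)
$I{\left(-2 \right)} \left(\sqrt{76 + 48} + 128\right) = 0 \left(\sqrt{76 + 48} + 128\right) = 0 \left(\sqrt{124} + 128\right) = 0 \left(2 \sqrt{31} + 128\right) = 0 \left(128 + 2 \sqrt{31}\right) = 0$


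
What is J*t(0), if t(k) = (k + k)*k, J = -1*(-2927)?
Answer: 0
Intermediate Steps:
J = 2927
t(k) = 2*k² (t(k) = (2*k)*k = 2*k²)
J*t(0) = 2927*(2*0²) = 2927*(2*0) = 2927*0 = 0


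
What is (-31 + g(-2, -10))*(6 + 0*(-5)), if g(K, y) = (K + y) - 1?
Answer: -264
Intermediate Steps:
g(K, y) = -1 + K + y
(-31 + g(-2, -10))*(6 + 0*(-5)) = (-31 + (-1 - 2 - 10))*(6 + 0*(-5)) = (-31 - 13)*(6 + 0) = -44*6 = -264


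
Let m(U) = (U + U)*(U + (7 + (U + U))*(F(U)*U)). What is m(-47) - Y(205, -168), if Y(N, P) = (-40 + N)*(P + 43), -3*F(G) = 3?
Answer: 409409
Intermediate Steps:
F(G) = -1 (F(G) = -⅓*3 = -1)
Y(N, P) = (-40 + N)*(43 + P)
m(U) = 2*U*(U - U*(7 + 2*U)) (m(U) = (U + U)*(U + (7 + (U + U))*(-U)) = (2*U)*(U + (7 + 2*U)*(-U)) = (2*U)*(U - U*(7 + 2*U)) = 2*U*(U - U*(7 + 2*U)))
m(-47) - Y(205, -168) = 4*(-47)²*(-3 - 1*(-47)) - (-1720 - 40*(-168) + 43*205 + 205*(-168)) = 4*2209*(-3 + 47) - (-1720 + 6720 + 8815 - 34440) = 4*2209*44 - 1*(-20625) = 388784 + 20625 = 409409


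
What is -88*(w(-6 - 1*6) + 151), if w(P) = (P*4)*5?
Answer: 7832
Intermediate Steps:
w(P) = 20*P (w(P) = (4*P)*5 = 20*P)
-88*(w(-6 - 1*6) + 151) = -88*(20*(-6 - 1*6) + 151) = -88*(20*(-6 - 6) + 151) = -88*(20*(-12) + 151) = -88*(-240 + 151) = -88*(-89) = 7832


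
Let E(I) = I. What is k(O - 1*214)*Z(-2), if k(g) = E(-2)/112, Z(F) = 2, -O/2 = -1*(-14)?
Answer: -1/28 ≈ -0.035714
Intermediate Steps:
O = -28 (O = -(-2)*(-14) = -2*14 = -28)
k(g) = -1/56 (k(g) = -2/112 = -2*1/112 = -1/56)
k(O - 1*214)*Z(-2) = -1/56*2 = -1/28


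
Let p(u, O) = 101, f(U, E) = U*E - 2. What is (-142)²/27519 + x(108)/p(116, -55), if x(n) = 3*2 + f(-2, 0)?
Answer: 2146640/2779419 ≈ 0.77233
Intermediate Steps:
f(U, E) = -2 + E*U (f(U, E) = E*U - 2 = -2 + E*U)
x(n) = 4 (x(n) = 3*2 + (-2 + 0*(-2)) = 6 + (-2 + 0) = 6 - 2 = 4)
(-142)²/27519 + x(108)/p(116, -55) = (-142)²/27519 + 4/101 = 20164*(1/27519) + 4*(1/101) = 20164/27519 + 4/101 = 2146640/2779419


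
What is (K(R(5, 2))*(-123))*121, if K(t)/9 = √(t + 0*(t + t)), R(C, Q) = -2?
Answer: -133947*I*√2 ≈ -1.8943e+5*I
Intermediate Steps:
K(t) = 9*√t (K(t) = 9*√(t + 0*(t + t)) = 9*√(t + 0*(2*t)) = 9*√(t + 0) = 9*√t)
(K(R(5, 2))*(-123))*121 = ((9*√(-2))*(-123))*121 = ((9*(I*√2))*(-123))*121 = ((9*I*√2)*(-123))*121 = -1107*I*√2*121 = -133947*I*√2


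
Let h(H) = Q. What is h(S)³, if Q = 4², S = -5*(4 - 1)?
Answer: 4096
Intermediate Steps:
S = -15 (S = -5*3 = -15)
Q = 16
h(H) = 16
h(S)³ = 16³ = 4096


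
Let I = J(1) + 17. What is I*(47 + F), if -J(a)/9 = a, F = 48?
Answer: 760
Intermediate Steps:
J(a) = -9*a
I = 8 (I = -9*1 + 17 = -9 + 17 = 8)
I*(47 + F) = 8*(47 + 48) = 8*95 = 760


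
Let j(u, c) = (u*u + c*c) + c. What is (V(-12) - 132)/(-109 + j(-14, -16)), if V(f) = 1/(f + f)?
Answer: -3169/7848 ≈ -0.40380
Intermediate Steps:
V(f) = 1/(2*f)
j(u, c) = c + c² + u² (j(u, c) = (u² + c²) + c = (c² + u²) + c = c + c² + u²)
(V(-12) - 132)/(-109 + j(-14, -16)) = ((½)/(-12) - 132)/(-109 + (-16 + (-16)² + (-14)²)) = ((½)*(-1/12) - 132)/(-109 + (-16 + 256 + 196)) = (-1/24 - 132)/(-109 + 436) = -3169/24/327 = -3169/24*1/327 = -3169/7848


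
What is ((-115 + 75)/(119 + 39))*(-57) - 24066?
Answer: -1900074/79 ≈ -24052.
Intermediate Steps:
((-115 + 75)/(119 + 39))*(-57) - 24066 = -40/158*(-57) - 24066 = -40*1/158*(-57) - 24066 = -20/79*(-57) - 24066 = 1140/79 - 24066 = -1900074/79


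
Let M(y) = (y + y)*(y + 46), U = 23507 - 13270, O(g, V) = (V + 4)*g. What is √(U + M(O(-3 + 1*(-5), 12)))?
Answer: √31229 ≈ 176.72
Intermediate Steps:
O(g, V) = g*(4 + V) (O(g, V) = (4 + V)*g = g*(4 + V))
U = 10237
M(y) = 2*y*(46 + y) (M(y) = (2*y)*(46 + y) = 2*y*(46 + y))
√(U + M(O(-3 + 1*(-5), 12))) = √(10237 + 2*((-3 + 1*(-5))*(4 + 12))*(46 + (-3 + 1*(-5))*(4 + 12))) = √(10237 + 2*((-3 - 5)*16)*(46 + (-3 - 5)*16)) = √(10237 + 2*(-8*16)*(46 - 8*16)) = √(10237 + 2*(-128)*(46 - 128)) = √(10237 + 2*(-128)*(-82)) = √(10237 + 20992) = √31229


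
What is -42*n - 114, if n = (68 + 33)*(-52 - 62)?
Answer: 483474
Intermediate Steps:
n = -11514 (n = 101*(-114) = -11514)
-42*n - 114 = -42*(-11514) - 114 = 483588 - 114 = 483474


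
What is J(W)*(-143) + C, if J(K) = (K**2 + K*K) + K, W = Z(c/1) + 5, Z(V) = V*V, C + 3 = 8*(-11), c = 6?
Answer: -486720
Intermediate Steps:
C = -91 (C = -3 + 8*(-11) = -3 - 88 = -91)
Z(V) = V**2
W = 41 (W = (6/1)**2 + 5 = (6*1)**2 + 5 = 6**2 + 5 = 36 + 5 = 41)
J(K) = K + 2*K**2 (J(K) = (K**2 + K**2) + K = 2*K**2 + K = K + 2*K**2)
J(W)*(-143) + C = (41*(1 + 2*41))*(-143) - 91 = (41*(1 + 82))*(-143) - 91 = (41*83)*(-143) - 91 = 3403*(-143) - 91 = -486629 - 91 = -486720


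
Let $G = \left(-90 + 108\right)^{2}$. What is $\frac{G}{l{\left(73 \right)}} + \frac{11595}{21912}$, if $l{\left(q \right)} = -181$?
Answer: $- \frac{1666931}{1322024} \approx -1.2609$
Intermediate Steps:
$G = 324$ ($G = 18^{2} = 324$)
$\frac{G}{l{\left(73 \right)}} + \frac{11595}{21912} = \frac{324}{-181} + \frac{11595}{21912} = 324 \left(- \frac{1}{181}\right) + 11595 \cdot \frac{1}{21912} = - \frac{324}{181} + \frac{3865}{7304} = - \frac{1666931}{1322024}$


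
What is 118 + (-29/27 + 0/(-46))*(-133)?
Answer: 7043/27 ≈ 260.85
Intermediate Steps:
118 + (-29/27 + 0/(-46))*(-133) = 118 + (-29*1/27 + 0*(-1/46))*(-133) = 118 + (-29/27 + 0)*(-133) = 118 - 29/27*(-133) = 118 + 3857/27 = 7043/27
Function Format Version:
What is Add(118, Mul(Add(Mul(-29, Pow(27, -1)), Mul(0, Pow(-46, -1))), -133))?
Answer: Rational(7043, 27) ≈ 260.85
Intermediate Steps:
Add(118, Mul(Add(Mul(-29, Pow(27, -1)), Mul(0, Pow(-46, -1))), -133)) = Add(118, Mul(Add(Mul(-29, Rational(1, 27)), Mul(0, Rational(-1, 46))), -133)) = Add(118, Mul(Add(Rational(-29, 27), 0), -133)) = Add(118, Mul(Rational(-29, 27), -133)) = Add(118, Rational(3857, 27)) = Rational(7043, 27)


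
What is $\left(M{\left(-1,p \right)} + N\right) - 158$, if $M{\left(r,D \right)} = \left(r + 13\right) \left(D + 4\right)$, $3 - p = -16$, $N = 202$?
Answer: $320$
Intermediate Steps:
$p = 19$ ($p = 3 - -16 = 3 + 16 = 19$)
$M{\left(r,D \right)} = \left(4 + D\right) \left(13 + r\right)$ ($M{\left(r,D \right)} = \left(13 + r\right) \left(4 + D\right) = \left(4 + D\right) \left(13 + r\right)$)
$\left(M{\left(-1,p \right)} + N\right) - 158 = \left(\left(52 + 4 \left(-1\right) + 13 \cdot 19 + 19 \left(-1\right)\right) + 202\right) - 158 = \left(\left(52 - 4 + 247 - 19\right) + 202\right) - 158 = \left(276 + 202\right) - 158 = 478 - 158 = 320$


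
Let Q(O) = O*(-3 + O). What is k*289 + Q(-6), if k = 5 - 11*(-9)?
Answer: 30110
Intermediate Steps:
k = 104 (k = 5 + 99 = 104)
k*289 + Q(-6) = 104*289 - 6*(-3 - 6) = 30056 - 6*(-9) = 30056 + 54 = 30110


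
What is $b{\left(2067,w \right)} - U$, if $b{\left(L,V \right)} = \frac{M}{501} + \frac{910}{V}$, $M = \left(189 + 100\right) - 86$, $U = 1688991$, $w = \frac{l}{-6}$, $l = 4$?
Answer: $- \frac{846868153}{501} \approx -1.6904 \cdot 10^{6}$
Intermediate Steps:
$w = - \frac{2}{3}$ ($w = \frac{1}{-6} \cdot 4 = \left(- \frac{1}{6}\right) 4 = - \frac{2}{3} \approx -0.66667$)
$M = 203$ ($M = 289 - 86 = 203$)
$b{\left(L,V \right)} = \frac{203}{501} + \frac{910}{V}$
$b{\left(2067,w \right)} - U = \left(\frac{203}{501} + \frac{910}{- \frac{2}{3}}\right) - 1688991 = \left(\frac{203}{501} + 910 \left(- \frac{3}{2}\right)\right) - 1688991 = \left(\frac{203}{501} - 1365\right) - 1688991 = - \frac{683662}{501} - 1688991 = - \frac{846868153}{501}$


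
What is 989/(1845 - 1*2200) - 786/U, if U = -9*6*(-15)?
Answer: -36004/9585 ≈ -3.7563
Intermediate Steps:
U = 810 (U = -54*(-15) = 810)
989/(1845 - 1*2200) - 786/U = 989/(1845 - 1*2200) - 786/810 = 989/(1845 - 2200) - 786*1/810 = 989/(-355) - 131/135 = 989*(-1/355) - 131/135 = -989/355 - 131/135 = -36004/9585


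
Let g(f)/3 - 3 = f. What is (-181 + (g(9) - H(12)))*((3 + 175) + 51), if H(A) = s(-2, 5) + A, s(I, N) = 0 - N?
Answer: -34808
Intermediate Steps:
g(f) = 9 + 3*f
s(I, N) = -N
H(A) = -5 + A (H(A) = -1*5 + A = -5 + A)
(-181 + (g(9) - H(12)))*((3 + 175) + 51) = (-181 + ((9 + 3*9) - (-5 + 12)))*((3 + 175) + 51) = (-181 + ((9 + 27) - 1*7))*(178 + 51) = (-181 + (36 - 7))*229 = (-181 + 29)*229 = -152*229 = -34808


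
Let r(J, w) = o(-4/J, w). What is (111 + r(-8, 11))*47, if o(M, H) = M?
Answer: 10481/2 ≈ 5240.5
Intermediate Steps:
r(J, w) = -4/J
(111 + r(-8, 11))*47 = (111 - 4/(-8))*47 = (111 - 4*(-⅛))*47 = (111 + ½)*47 = (223/2)*47 = 10481/2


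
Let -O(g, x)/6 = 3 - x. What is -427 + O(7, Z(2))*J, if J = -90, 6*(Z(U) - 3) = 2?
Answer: -607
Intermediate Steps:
Z(U) = 10/3 (Z(U) = 3 + (1/6)*2 = 3 + 1/3 = 10/3)
O(g, x) = -18 + 6*x (O(g, x) = -6*(3 - x) = -18 + 6*x)
-427 + O(7, Z(2))*J = -427 + (-18 + 6*(10/3))*(-90) = -427 + (-18 + 20)*(-90) = -427 + 2*(-90) = -427 - 180 = -607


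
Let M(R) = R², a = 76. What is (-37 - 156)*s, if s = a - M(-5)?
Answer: -9843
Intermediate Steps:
s = 51 (s = 76 - 1*(-5)² = 76 - 1*25 = 76 - 25 = 51)
(-37 - 156)*s = (-37 - 156)*51 = -193*51 = -9843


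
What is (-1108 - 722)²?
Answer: 3348900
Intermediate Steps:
(-1108 - 722)² = (-1830)² = 3348900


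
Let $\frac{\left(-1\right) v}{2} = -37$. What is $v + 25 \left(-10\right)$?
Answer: $-176$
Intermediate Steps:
$v = 74$ ($v = \left(-2\right) \left(-37\right) = 74$)
$v + 25 \left(-10\right) = 74 + 25 \left(-10\right) = 74 - 250 = -176$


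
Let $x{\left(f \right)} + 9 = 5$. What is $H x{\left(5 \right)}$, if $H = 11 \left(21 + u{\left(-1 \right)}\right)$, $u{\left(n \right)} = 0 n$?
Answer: $-924$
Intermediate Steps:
$u{\left(n \right)} = 0$
$x{\left(f \right)} = -4$ ($x{\left(f \right)} = -9 + 5 = -4$)
$H = 231$ ($H = 11 \left(21 + 0\right) = 11 \cdot 21 = 231$)
$H x{\left(5 \right)} = 231 \left(-4\right) = -924$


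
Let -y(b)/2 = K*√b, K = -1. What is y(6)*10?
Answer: 20*√6 ≈ 48.990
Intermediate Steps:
y(b) = 2*√b (y(b) = -(-2)*√b = 2*√b)
y(6)*10 = (2*√6)*10 = 20*√6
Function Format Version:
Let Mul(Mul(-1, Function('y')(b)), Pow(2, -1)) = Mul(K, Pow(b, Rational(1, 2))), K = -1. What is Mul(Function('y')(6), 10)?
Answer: Mul(20, Pow(6, Rational(1, 2))) ≈ 48.990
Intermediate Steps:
Function('y')(b) = Mul(2, Pow(b, Rational(1, 2))) (Function('y')(b) = Mul(-2, Mul(-1, Pow(b, Rational(1, 2)))) = Mul(2, Pow(b, Rational(1, 2))))
Mul(Function('y')(6), 10) = Mul(Mul(2, Pow(6, Rational(1, 2))), 10) = Mul(20, Pow(6, Rational(1, 2)))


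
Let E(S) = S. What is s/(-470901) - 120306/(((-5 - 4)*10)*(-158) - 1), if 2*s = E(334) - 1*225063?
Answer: -110109009761/13391482638 ≈ -8.2223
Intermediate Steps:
s = -224729/2 (s = (334 - 1*225063)/2 = (334 - 225063)/2 = (½)*(-224729) = -224729/2 ≈ -1.1236e+5)
s/(-470901) - 120306/(((-5 - 4)*10)*(-158) - 1) = -224729/2/(-470901) - 120306/(((-5 - 4)*10)*(-158) - 1) = -224729/2*(-1/470901) - 120306/(-9*10*(-158) - 1) = 224729/941802 - 120306/(-90*(-158) - 1) = 224729/941802 - 120306/(14220 - 1) = 224729/941802 - 120306/14219 = -110109009761/13391482638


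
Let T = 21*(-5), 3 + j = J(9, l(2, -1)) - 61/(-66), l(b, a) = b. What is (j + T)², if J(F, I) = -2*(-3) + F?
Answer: 36929929/4356 ≈ 8477.9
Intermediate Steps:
J(F, I) = 6 + F
j = 853/66 (j = -3 + ((6 + 9) - 61/(-66)) = -3 + (15 - 61*(-1)/66) = -3 + (15 - 1*(-61/66)) = -3 + (15 + 61/66) = -3 + 1051/66 = 853/66 ≈ 12.924)
T = -105
(j + T)² = (853/66 - 105)² = (-6077/66)² = 36929929/4356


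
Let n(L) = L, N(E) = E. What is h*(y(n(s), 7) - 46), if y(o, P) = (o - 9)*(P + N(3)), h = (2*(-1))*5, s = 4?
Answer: 960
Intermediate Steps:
h = -10 (h = -2*5 = -10)
y(o, P) = (-9 + o)*(3 + P) (y(o, P) = (o - 9)*(P + 3) = (-9 + o)*(3 + P))
h*(y(n(s), 7) - 46) = -10*((-27 - 9*7 + 3*4 + 7*4) - 46) = -10*((-27 - 63 + 12 + 28) - 46) = -10*(-50 - 46) = -10*(-96) = 960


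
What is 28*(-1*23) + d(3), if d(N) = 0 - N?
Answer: -647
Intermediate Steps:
d(N) = -N
28*(-1*23) + d(3) = 28*(-1*23) - 1*3 = 28*(-23) - 3 = -644 - 3 = -647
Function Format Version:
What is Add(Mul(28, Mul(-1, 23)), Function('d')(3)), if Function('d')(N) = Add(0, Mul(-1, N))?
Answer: -647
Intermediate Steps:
Function('d')(N) = Mul(-1, N)
Add(Mul(28, Mul(-1, 23)), Function('d')(3)) = Add(Mul(28, Mul(-1, 23)), Mul(-1, 3)) = Add(Mul(28, -23), -3) = Add(-644, -3) = -647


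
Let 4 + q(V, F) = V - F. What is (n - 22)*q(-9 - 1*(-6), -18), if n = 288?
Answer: 2926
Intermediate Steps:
q(V, F) = -4 + V - F (q(V, F) = -4 + (V - F) = -4 + V - F)
(n - 22)*q(-9 - 1*(-6), -18) = (288 - 22)*(-4 + (-9 - 1*(-6)) - 1*(-18)) = 266*(-4 + (-9 + 6) + 18) = 266*(-4 - 3 + 18) = 266*11 = 2926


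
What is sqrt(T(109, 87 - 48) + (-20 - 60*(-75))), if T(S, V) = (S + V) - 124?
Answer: 2*sqrt(1126) ≈ 67.112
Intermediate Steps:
T(S, V) = -124 + S + V
sqrt(T(109, 87 - 48) + (-20 - 60*(-75))) = sqrt((-124 + 109 + (87 - 48)) + (-20 - 60*(-75))) = sqrt((-124 + 109 + 39) + (-20 + 4500)) = sqrt(24 + 4480) = sqrt(4504) = 2*sqrt(1126)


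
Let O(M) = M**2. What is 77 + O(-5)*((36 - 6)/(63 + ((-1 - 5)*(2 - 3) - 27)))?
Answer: 664/7 ≈ 94.857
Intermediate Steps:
77 + O(-5)*((36 - 6)/(63 + ((-1 - 5)*(2 - 3) - 27))) = 77 + (-5)**2*((36 - 6)/(63 + ((-1 - 5)*(2 - 3) - 27))) = 77 + 25*(30/(63 + (-6*(-1) - 27))) = 77 + 25*(30/(63 + (6 - 27))) = 77 + 25*(30/(63 - 21)) = 77 + 25*(30/42) = 77 + 25*(30*(1/42)) = 77 + 25*(5/7) = 77 + 125/7 = 664/7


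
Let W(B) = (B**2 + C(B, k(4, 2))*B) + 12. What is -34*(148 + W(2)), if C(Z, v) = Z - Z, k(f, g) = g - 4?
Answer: -5576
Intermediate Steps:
k(f, g) = -4 + g
C(Z, v) = 0
W(B) = 12 + B**2 (W(B) = (B**2 + 0*B) + 12 = (B**2 + 0) + 12 = B**2 + 12 = 12 + B**2)
-34*(148 + W(2)) = -34*(148 + (12 + 2**2)) = -34*(148 + (12 + 4)) = -34*(148 + 16) = -34*164 = -5576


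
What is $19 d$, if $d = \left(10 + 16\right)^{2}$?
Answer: $12844$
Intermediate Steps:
$d = 676$ ($d = 26^{2} = 676$)
$19 d = 19 \cdot 676 = 12844$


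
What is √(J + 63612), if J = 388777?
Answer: √452389 ≈ 672.60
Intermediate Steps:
√(J + 63612) = √(388777 + 63612) = √452389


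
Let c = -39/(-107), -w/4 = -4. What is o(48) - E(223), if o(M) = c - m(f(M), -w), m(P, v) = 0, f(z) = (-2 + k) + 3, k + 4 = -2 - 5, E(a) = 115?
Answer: -12266/107 ≈ -114.64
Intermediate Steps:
w = 16 (w = -4*(-4) = 16)
k = -11 (k = -4 + (-2 - 5) = -4 - 7 = -11)
c = 39/107 (c = -39*(-1/107) = 39/107 ≈ 0.36449)
f(z) = -10 (f(z) = (-2 - 11) + 3 = -13 + 3 = -10)
o(M) = 39/107 (o(M) = 39/107 - 1*0 = 39/107 + 0 = 39/107)
o(48) - E(223) = 39/107 - 1*115 = 39/107 - 115 = -12266/107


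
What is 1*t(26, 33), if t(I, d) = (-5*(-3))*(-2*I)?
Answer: -780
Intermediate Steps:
t(I, d) = -30*I (t(I, d) = 15*(-2*I) = -30*I)
1*t(26, 33) = 1*(-30*26) = 1*(-780) = -780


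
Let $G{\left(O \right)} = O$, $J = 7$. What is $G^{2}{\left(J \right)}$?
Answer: $49$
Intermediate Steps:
$G^{2}{\left(J \right)} = 7^{2} = 49$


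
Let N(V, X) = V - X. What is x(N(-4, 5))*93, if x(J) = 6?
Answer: 558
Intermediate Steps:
x(N(-4, 5))*93 = 6*93 = 558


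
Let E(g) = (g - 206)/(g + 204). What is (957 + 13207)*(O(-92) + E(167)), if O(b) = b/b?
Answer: 4702448/371 ≈ 12675.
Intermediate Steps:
O(b) = 1
E(g) = (-206 + g)/(204 + g)
(957 + 13207)*(O(-92) + E(167)) = (957 + 13207)*(1 + (-206 + 167)/(204 + 167)) = 14164*(1 - 39/371) = 14164*(332/371) = 4702448/371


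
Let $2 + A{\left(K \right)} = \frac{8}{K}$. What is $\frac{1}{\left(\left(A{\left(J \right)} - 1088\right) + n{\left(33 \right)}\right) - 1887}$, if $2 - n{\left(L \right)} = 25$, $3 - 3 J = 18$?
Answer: $- \frac{5}{15008} \approx -0.00033316$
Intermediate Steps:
$J = -5$ ($J = 1 - 6 = -5$)
$A{\left(K \right)} = -2 + \frac{8}{K}$
$n{\left(L \right)} = -23$ ($n{\left(L \right)} = 2 - 25 = -23$)
$\frac{1}{\left(\left(A{\left(J \right)} - 1088\right) + n{\left(33 \right)}\right) - 1887} = \frac{1}{\left(\left(\left(-2 + \frac{8}{-5}\right) - 1088\right) - 23\right) - 1887} = \frac{1}{\left(\left(\left(-2 + 8 \left(- \frac{1}{5}\right)\right) - 1088\right) - 23\right) - 1887} = \frac{1}{\left(\left(\left(-2 - \frac{8}{5}\right) - 1088\right) - 23\right) - 1887} = \frac{1}{\left(\left(- \frac{18}{5} - 1088\right) - 23\right) - 1887} = \frac{1}{\left(- \frac{5458}{5} - 23\right) - 1887} = \frac{1}{- \frac{5573}{5} - 1887} = \frac{1}{- \frac{15008}{5}} = - \frac{5}{15008}$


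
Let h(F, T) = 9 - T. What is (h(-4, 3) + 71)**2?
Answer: 5929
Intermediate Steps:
(h(-4, 3) + 71)**2 = ((9 - 1*3) + 71)**2 = ((9 - 3) + 71)**2 = (6 + 71)**2 = 77**2 = 5929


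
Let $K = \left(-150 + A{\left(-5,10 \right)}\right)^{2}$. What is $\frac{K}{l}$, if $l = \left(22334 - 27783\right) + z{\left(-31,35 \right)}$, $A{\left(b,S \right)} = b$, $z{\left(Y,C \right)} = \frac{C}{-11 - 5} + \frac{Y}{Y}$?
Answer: $- \frac{12400}{2813} \approx -4.4081$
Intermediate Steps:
$z{\left(Y,C \right)} = 1 - \frac{C}{16}$ ($z{\left(Y,C \right)} = \frac{C}{-11 - 5} + 1 = \frac{C}{-16} + 1 = C \left(- \frac{1}{16}\right) + 1 = - \frac{C}{16} + 1 = 1 - \frac{C}{16}$)
$K = 24025$ ($K = \left(-150 - 5\right)^{2} = \left(-155\right)^{2} = 24025$)
$l = - \frac{87203}{16}$ ($l = \left(22334 - 27783\right) + \left(1 - \frac{35}{16}\right) = -5449 + \left(1 - \frac{35}{16}\right) = -5449 - \frac{19}{16} = - \frac{87203}{16} \approx -5450.2$)
$\frac{K}{l} = \frac{24025}{- \frac{87203}{16}} = 24025 \left(- \frac{16}{87203}\right) = - \frac{12400}{2813}$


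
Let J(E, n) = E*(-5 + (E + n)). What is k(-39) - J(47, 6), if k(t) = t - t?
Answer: -2256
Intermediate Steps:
k(t) = 0
J(E, n) = E*(-5 + E + n)
k(-39) - J(47, 6) = 0 - 47*(-5 + 47 + 6) = 0 - 47*48 = 0 - 1*2256 = 0 - 2256 = -2256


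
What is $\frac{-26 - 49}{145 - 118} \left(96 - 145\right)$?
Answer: $\frac{1225}{9} \approx 136.11$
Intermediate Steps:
$\frac{-26 - 49}{145 - 118} \left(96 - 145\right) = - \frac{75}{27} \left(-49\right) = \left(-75\right) \frac{1}{27} \left(-49\right) = \left(- \frac{25}{9}\right) \left(-49\right) = \frac{1225}{9}$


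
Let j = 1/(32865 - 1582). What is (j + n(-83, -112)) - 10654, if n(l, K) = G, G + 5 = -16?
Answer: -333946024/31283 ≈ -10675.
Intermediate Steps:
j = 1/31283 ≈ 3.1966e-5
G = -21 (G = -5 - 16 = -21)
n(l, K) = -21
(j + n(-83, -112)) - 10654 = (1/31283 - 21) - 10654 = -656942/31283 - 10654 = -333946024/31283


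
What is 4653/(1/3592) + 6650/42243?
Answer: 706031597618/42243 ≈ 1.6714e+7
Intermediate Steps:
4653/(1/3592) + 6650/42243 = 4653/(1/3592) + 6650*(1/42243) = 4653*3592 + 6650/42243 = 16713576 + 6650/42243 = 706031597618/42243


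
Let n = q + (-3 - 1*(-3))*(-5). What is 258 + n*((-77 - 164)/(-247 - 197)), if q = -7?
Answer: 112865/444 ≈ 254.20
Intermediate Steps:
n = -7 (n = -7 + (-3 - 1*(-3))*(-5) = -7 + (-3 + 3)*(-5) = -7 + 0*(-5) = -7 + 0 = -7)
258 + n*((-77 - 164)/(-247 - 197)) = 258 - 7*(-77 - 164)/(-247 - 197) = 258 - (-1687)/(-444) = 258 - (-1687)*(-1)/444 = 258 - 7*241/444 = 258 - 1687/444 = 112865/444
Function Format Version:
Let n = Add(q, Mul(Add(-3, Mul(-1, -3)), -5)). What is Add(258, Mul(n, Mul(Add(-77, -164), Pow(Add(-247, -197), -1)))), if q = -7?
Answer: Rational(112865, 444) ≈ 254.20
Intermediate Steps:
n = -7 (n = Add(-7, Mul(Add(-3, Mul(-1, -3)), -5)) = Add(-7, Mul(Add(-3, 3), -5)) = Add(-7, Mul(0, -5)) = Add(-7, 0) = -7)
Add(258, Mul(n, Mul(Add(-77, -164), Pow(Add(-247, -197), -1)))) = Add(258, Mul(-7, Mul(Add(-77, -164), Pow(Add(-247, -197), -1)))) = Add(258, Mul(-7, Mul(-241, Pow(-444, -1)))) = Add(258, Mul(-7, Mul(-241, Rational(-1, 444)))) = Add(258, Mul(-7, Rational(241, 444))) = Add(258, Rational(-1687, 444)) = Rational(112865, 444)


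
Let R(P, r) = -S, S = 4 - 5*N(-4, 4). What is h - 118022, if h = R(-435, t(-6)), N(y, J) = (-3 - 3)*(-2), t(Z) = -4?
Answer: -117966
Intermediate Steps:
N(y, J) = 12 (N(y, J) = -6*(-2) = 12)
S = -56 (S = 4 - 5*12 = 4 - 60 = -56)
R(P, r) = 56 (R(P, r) = -1*(-56) = 56)
h = 56
h - 118022 = 56 - 118022 = -117966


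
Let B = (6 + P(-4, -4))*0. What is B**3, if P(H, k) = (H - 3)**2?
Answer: 0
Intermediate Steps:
P(H, k) = (-3 + H)**2
B = 0 (B = (6 + (-3 - 4)**2)*0 = (6 + (-7)**2)*0 = (6 + 49)*0 = 55*0 = 0)
B**3 = 0**3 = 0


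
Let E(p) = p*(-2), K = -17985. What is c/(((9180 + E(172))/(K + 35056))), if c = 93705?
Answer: 1599638055/8836 ≈ 1.8104e+5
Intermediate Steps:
E(p) = -2*p
c/(((9180 + E(172))/(K + 35056))) = 93705/(((9180 - 2*172)/(-17985 + 35056))) = 93705/(((9180 - 344)/17071)) = 93705/((8836*(1/17071))) = 93705/(8836/17071) = 93705*(17071/8836) = 1599638055/8836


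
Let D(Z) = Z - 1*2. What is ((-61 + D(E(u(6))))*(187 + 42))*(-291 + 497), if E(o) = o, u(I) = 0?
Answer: -2971962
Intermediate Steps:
D(Z) = -2 + Z (D(Z) = Z - 2 = -2 + Z)
((-61 + D(E(u(6))))*(187 + 42))*(-291 + 497) = ((-61 + (-2 + 0))*(187 + 42))*(-291 + 497) = ((-61 - 2)*229)*206 = -63*229*206 = -14427*206 = -2971962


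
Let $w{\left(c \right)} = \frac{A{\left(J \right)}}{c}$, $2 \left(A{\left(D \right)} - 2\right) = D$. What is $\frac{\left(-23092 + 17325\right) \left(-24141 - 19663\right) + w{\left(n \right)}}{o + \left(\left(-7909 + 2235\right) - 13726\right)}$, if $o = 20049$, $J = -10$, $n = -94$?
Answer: $\frac{23746060795}{61006} \approx 3.8924 \cdot 10^{5}$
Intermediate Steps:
$A{\left(D \right)} = 2 + \frac{D}{2}$
$w{\left(c \right)} = - \frac{3}{c}$ ($w{\left(c \right)} = \frac{2 + \frac{1}{2} \left(-10\right)}{c} = \frac{2 - 5}{c} = - \frac{3}{c}$)
$\frac{\left(-23092 + 17325\right) \left(-24141 - 19663\right) + w{\left(n \right)}}{o + \left(\left(-7909 + 2235\right) - 13726\right)} = \frac{\left(-23092 + 17325\right) \left(-24141 - 19663\right) - \frac{3}{-94}}{20049 + \left(\left(-7909 + 2235\right) - 13726\right)} = \frac{\left(-5767\right) \left(-43804\right) - - \frac{3}{94}}{20049 - 19400} = \frac{252617668 + \frac{3}{94}}{20049 - 19400} = \frac{23746060795}{94 \cdot 649} = \frac{23746060795}{94} \cdot \frac{1}{649} = \frac{23746060795}{61006}$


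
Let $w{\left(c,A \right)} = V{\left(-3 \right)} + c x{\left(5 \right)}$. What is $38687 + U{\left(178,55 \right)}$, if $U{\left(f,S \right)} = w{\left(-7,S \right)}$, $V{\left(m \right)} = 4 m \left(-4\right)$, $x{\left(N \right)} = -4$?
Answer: $38763$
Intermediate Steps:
$V{\left(m \right)} = - 16 m$
$w{\left(c,A \right)} = 48 - 4 c$ ($w{\left(c,A \right)} = \left(-16\right) \left(-3\right) + c \left(-4\right) = 48 - 4 c$)
$U{\left(f,S \right)} = 76$ ($U{\left(f,S \right)} = 48 - -28 = 48 + 28 = 76$)
$38687 + U{\left(178,55 \right)} = 38687 + 76 = 38763$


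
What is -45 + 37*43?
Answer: 1546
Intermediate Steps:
-45 + 37*43 = -45 + 1591 = 1546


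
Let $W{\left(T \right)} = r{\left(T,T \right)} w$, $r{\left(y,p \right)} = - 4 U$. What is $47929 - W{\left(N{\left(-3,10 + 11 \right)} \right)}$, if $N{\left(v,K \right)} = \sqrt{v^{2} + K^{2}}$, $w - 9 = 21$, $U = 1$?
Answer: $48049$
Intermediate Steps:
$r{\left(y,p \right)} = -4$ ($r{\left(y,p \right)} = \left(-4\right) 1 = -4$)
$w = 30$ ($w = 9 + 21 = 30$)
$N{\left(v,K \right)} = \sqrt{K^{2} + v^{2}}$
$W{\left(T \right)} = -120$ ($W{\left(T \right)} = \left(-4\right) 30 = -120$)
$47929 - W{\left(N{\left(-3,10 + 11 \right)} \right)} = 47929 - -120 = 47929 + 120 = 48049$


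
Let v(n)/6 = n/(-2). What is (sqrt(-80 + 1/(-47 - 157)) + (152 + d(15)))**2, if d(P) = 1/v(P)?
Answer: 3169473953/137700 + 6839*I*sqrt(832371)/2295 ≈ 23017.0 + 2718.7*I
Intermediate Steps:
v(n) = -3*n (v(n) = 6*(n/(-2)) = 6*(n*(-1/2)) = 6*(-n/2) = -3*n)
d(P) = -1/(3*P) (d(P) = 1/(-3*P) = -1/(3*P))
(sqrt(-80 + 1/(-47 - 157)) + (152 + d(15)))**2 = (sqrt(-80 + 1/(-47 - 157)) + (152 - 1/3/15))**2 = (sqrt(-80 + 1/(-204)) + (152 - 1/3*1/15))**2 = (sqrt(-80 - 1/204) + (152 - 1/45))**2 = (sqrt(-16321/204) + 6839/45)**2 = (I*sqrt(832371)/102 + 6839/45)**2 = (6839/45 + I*sqrt(832371)/102)**2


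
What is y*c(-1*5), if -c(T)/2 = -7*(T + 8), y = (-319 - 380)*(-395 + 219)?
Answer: 5167008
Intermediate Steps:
y = 123024 (y = -699*(-176) = 123024)
c(T) = 112 + 14*T (c(T) = -(-14)*(T + 8) = -(-14)*(8 + T) = -2*(-56 - 7*T) = 112 + 14*T)
y*c(-1*5) = 123024*(112 + 14*(-1*5)) = 123024*(112 + 14*(-5)) = 123024*(112 - 70) = 123024*42 = 5167008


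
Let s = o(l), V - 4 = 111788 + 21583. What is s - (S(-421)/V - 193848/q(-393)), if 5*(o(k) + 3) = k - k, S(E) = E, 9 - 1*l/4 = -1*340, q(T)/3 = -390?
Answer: -877404356/5201625 ≈ -168.68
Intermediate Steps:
q(T) = -1170 (q(T) = 3*(-390) = -1170)
l = 1396 (l = 36 - (-4)*340 = 36 - 4*(-340) = 36 + 1360 = 1396)
o(k) = -3 (o(k) = -3 + (k - k)/5 = -3 + (1/5)*0 = -3 + 0 = -3)
V = 133375 (V = 4 + (111788 + 21583) = 4 + 133371 = 133375)
s = -3
s - (S(-421)/V - 193848/q(-393)) = -3 - (-421/133375 - 193848/(-1170)) = -3 - (-421*1/133375 - 193848*(-1/1170)) = -3 - (-421/133375 + 32308/195) = -3 - 1*861799481/5201625 = -3 - 861799481/5201625 = -877404356/5201625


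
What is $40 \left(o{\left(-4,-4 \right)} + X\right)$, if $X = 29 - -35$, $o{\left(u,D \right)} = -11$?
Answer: $2120$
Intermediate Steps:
$X = 64$ ($X = 29 + 35 = 64$)
$40 \left(o{\left(-4,-4 \right)} + X\right) = 40 \left(-11 + 64\right) = 40 \cdot 53 = 2120$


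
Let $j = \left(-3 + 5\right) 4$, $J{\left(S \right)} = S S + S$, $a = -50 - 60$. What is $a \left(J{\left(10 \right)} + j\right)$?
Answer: $-12980$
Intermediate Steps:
$a = -110$
$J{\left(S \right)} = S + S^{2}$ ($J{\left(S \right)} = S^{2} + S = S + S^{2}$)
$j = 8$ ($j = 2 \cdot 4 = 8$)
$a \left(J{\left(10 \right)} + j\right) = - 110 \left(10 \left(1 + 10\right) + 8\right) = - 110 \left(10 \cdot 11 + 8\right) = - 110 \left(110 + 8\right) = \left(-110\right) 118 = -12980$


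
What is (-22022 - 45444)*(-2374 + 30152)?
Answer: -1874070548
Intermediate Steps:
(-22022 - 45444)*(-2374 + 30152) = -67466*27778 = -1874070548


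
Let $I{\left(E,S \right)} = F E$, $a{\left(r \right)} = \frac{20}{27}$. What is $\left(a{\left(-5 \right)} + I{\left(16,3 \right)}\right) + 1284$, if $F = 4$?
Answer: $\frac{36416}{27} \approx 1348.7$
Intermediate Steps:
$a{\left(r \right)} = \frac{20}{27}$ ($a{\left(r \right)} = 20 \cdot \frac{1}{27} = \frac{20}{27}$)
$I{\left(E,S \right)} = 4 E$
$\left(a{\left(-5 \right)} + I{\left(16,3 \right)}\right) + 1284 = \left(\frac{20}{27} + 4 \cdot 16\right) + 1284 = \left(\frac{20}{27} + 64\right) + 1284 = \frac{1748}{27} + 1284 = \frac{36416}{27}$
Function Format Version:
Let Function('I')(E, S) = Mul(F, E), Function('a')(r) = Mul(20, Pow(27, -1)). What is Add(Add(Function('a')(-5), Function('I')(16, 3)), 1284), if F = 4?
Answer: Rational(36416, 27) ≈ 1348.7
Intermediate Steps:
Function('a')(r) = Rational(20, 27) (Function('a')(r) = Mul(20, Rational(1, 27)) = Rational(20, 27))
Function('I')(E, S) = Mul(4, E)
Add(Add(Function('a')(-5), Function('I')(16, 3)), 1284) = Add(Add(Rational(20, 27), Mul(4, 16)), 1284) = Add(Add(Rational(20, 27), 64), 1284) = Add(Rational(1748, 27), 1284) = Rational(36416, 27)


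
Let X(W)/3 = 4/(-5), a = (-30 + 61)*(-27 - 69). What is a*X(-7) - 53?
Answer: 35447/5 ≈ 7089.4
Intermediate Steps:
a = -2976 (a = 31*(-96) = -2976)
X(W) = -12/5 (X(W) = 3*(4/(-5)) = 3*(4*(-⅕)) = 3*(-⅘) = -12/5)
a*X(-7) - 53 = -2976*(-12/5) - 53 = 35712/5 - 53 = 35447/5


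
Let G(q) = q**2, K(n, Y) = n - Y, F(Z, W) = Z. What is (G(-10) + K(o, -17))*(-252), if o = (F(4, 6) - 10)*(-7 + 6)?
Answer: -30996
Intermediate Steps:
o = 6 (o = (4 - 10)*(-7 + 6) = -6*(-1) = 6)
(G(-10) + K(o, -17))*(-252) = ((-10)**2 + (6 - 1*(-17)))*(-252) = (100 + (6 + 17))*(-252) = (100 + 23)*(-252) = 123*(-252) = -30996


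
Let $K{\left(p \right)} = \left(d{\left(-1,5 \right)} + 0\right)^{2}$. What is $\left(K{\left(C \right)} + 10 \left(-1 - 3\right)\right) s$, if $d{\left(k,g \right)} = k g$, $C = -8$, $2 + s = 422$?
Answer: $-6300$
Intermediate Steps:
$s = 420$ ($s = -2 + 422 = 420$)
$d{\left(k,g \right)} = g k$
$K{\left(p \right)} = 25$ ($K{\left(p \right)} = \left(5 \left(-1\right) + 0\right)^{2} = \left(-5 + 0\right)^{2} = \left(-5\right)^{2} = 25$)
$\left(K{\left(C \right)} + 10 \left(-1 - 3\right)\right) s = \left(25 + 10 \left(-1 - 3\right)\right) 420 = \left(25 + 10 \left(-4\right)\right) 420 = \left(25 - 40\right) 420 = \left(-15\right) 420 = -6300$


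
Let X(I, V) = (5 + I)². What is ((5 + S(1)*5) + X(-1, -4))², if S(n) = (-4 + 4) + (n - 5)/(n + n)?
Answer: 121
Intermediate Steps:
S(n) = (-5 + n)/(2*n) (S(n) = 0 + (-5 + n)/((2*n)) = 0 + (-5 + n)*(1/(2*n)) = 0 + (-5 + n)/(2*n) = (-5 + n)/(2*n))
((5 + S(1)*5) + X(-1, -4))² = ((5 + ((½)*(-5 + 1)/1)*5) + (5 - 1)²)² = ((5 + ((½)*1*(-4))*5) + 4²)² = ((5 - 2*5) + 16)² = ((5 - 10) + 16)² = (-5 + 16)² = 11² = 121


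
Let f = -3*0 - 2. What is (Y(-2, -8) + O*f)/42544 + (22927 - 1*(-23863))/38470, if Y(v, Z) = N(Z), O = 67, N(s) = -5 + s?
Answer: 198497867/163666768 ≈ 1.2128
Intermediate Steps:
Y(v, Z) = -5 + Z
f = -2 (f = 0 - 2 = -2)
(Y(-2, -8) + O*f)/42544 + (22927 - 1*(-23863))/38470 = ((-5 - 8) + 67*(-2))/42544 + (22927 - 1*(-23863))/38470 = (-13 - 134)*(1/42544) + (22927 + 23863)*(1/38470) = -147*1/42544 + 46790*(1/38470) = -147/42544 + 4679/3847 = 198497867/163666768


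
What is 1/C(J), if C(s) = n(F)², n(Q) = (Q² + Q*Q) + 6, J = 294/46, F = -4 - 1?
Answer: 1/3136 ≈ 0.00031888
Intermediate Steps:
F = -5
J = 147/23 (J = 294*(1/46) = 147/23 ≈ 6.3913)
n(Q) = 6 + 2*Q² (n(Q) = (Q² + Q²) + 6 = 2*Q² + 6 = 6 + 2*Q²)
C(s) = 3136 (C(s) = (6 + 2*(-5)²)² = (6 + 2*25)² = (6 + 50)² = 56² = 3136)
1/C(J) = 1/3136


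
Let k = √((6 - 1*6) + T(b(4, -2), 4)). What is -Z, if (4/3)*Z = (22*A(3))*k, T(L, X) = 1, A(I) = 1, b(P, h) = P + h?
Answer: -33/2 ≈ -16.500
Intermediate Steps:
k = 1 (k = √((6 - 1*6) + 1) = √((6 - 6) + 1) = √(0 + 1) = √1 = 1)
Z = 33/2 (Z = 3*((22*1)*1)/4 = 3*(22*1)/4 = (¾)*22 = 33/2 ≈ 16.500)
-Z = -1*33/2 = -33/2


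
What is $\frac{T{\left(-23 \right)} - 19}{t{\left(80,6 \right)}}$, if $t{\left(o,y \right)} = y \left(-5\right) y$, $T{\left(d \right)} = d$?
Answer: $\frac{7}{30} \approx 0.23333$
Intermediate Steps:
$t{\left(o,y \right)} = - 5 y^{2}$ ($t{\left(o,y \right)} = - 5 y y = - 5 y^{2}$)
$\frac{T{\left(-23 \right)} - 19}{t{\left(80,6 \right)}} = \frac{-23 - 19}{\left(-5\right) 6^{2}} = - \frac{42}{\left(-5\right) 36} = - \frac{42}{-180} = \left(-42\right) \left(- \frac{1}{180}\right) = \frac{7}{30}$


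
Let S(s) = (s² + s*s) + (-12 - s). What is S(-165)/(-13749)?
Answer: -18201/4583 ≈ -3.9714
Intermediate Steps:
S(s) = -12 - s + 2*s² (S(s) = (s² + s²) + (-12 - s) = 2*s² + (-12 - s) = -12 - s + 2*s²)
S(-165)/(-13749) = (-12 - 1*(-165) + 2*(-165)²)/(-13749) = (-12 + 165 + 2*27225)*(-1/13749) = (-12 + 165 + 54450)*(-1/13749) = 54603*(-1/13749) = -18201/4583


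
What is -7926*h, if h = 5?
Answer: -39630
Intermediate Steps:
-7926*h = -7926*5 = -39630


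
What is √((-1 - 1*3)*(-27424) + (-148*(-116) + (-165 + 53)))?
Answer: 4*√7922 ≈ 356.02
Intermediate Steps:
√((-1 - 1*3)*(-27424) + (-148*(-116) + (-165 + 53))) = √((-1 - 3)*(-27424) + (17168 - 112)) = √(-4*(-27424) + 17056) = √(109696 + 17056) = √126752 = 4*√7922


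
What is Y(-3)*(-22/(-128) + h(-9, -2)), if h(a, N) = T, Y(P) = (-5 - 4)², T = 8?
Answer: 42363/64 ≈ 661.92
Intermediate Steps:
Y(P) = 81 (Y(P) = (-9)² = 81)
h(a, N) = 8
Y(-3)*(-22/(-128) + h(-9, -2)) = 81*(-22/(-128) + 8) = 81*(-22*(-1/128) + 8) = 81*(11/64 + 8) = 81*(523/64) = 42363/64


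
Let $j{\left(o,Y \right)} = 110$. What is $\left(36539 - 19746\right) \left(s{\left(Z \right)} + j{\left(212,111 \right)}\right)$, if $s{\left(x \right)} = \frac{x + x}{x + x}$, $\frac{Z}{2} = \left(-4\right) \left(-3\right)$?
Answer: $1864023$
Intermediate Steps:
$Z = 24$ ($Z = 2 \left(\left(-4\right) \left(-3\right)\right) = 2 \cdot 12 = 24$)
$s{\left(x \right)} = 1$ ($s{\left(x \right)} = \frac{2 x}{2 x} = 2 x \frac{1}{2 x} = 1$)
$\left(36539 - 19746\right) \left(s{\left(Z \right)} + j{\left(212,111 \right)}\right) = \left(36539 - 19746\right) \left(1 + 110\right) = 16793 \cdot 111 = 1864023$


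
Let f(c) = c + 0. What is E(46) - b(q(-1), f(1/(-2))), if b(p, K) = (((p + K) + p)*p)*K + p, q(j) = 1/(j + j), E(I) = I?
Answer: 375/8 ≈ 46.875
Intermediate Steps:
f(c) = c
q(j) = 1/(2*j)
b(p, K) = p + K*p*(K + 2*p) (b(p, K) = (((K + p) + p)*p)*K + p = ((K + 2*p)*p)*K + p = (p*(K + 2*p))*K + p = K*p*(K + 2*p) + p = p + K*p*(K + 2*p))
E(46) - b(q(-1), f(1/(-2))) = 46 - (½)/(-1)*(1 + (1/(-2))² + 2*((½)/(-1))/(-2)) = 46 - (½)*(-1)*(1 + (-½)² + 2*(-½)*((½)*(-1))) = 46 - (-1)*(1 + ¼ + 2*(-½)*(-½))/2 = 46 - (-1)*(1 + ¼ + ½)/2 = 46 - (-1)*7/(2*4) = 46 - 1*(-7/8) = 46 + 7/8 = 375/8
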